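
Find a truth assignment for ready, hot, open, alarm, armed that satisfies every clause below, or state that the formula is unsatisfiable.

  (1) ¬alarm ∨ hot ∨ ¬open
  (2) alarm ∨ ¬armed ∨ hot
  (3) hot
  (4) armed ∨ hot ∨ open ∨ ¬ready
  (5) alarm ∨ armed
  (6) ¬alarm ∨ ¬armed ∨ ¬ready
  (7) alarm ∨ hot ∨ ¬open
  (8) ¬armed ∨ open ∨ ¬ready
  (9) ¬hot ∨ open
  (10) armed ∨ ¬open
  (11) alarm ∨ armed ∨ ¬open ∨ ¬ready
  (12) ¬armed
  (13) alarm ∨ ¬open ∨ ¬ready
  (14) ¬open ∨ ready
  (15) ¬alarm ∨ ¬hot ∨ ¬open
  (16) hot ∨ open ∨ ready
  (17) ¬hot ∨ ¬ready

Unsatisfiable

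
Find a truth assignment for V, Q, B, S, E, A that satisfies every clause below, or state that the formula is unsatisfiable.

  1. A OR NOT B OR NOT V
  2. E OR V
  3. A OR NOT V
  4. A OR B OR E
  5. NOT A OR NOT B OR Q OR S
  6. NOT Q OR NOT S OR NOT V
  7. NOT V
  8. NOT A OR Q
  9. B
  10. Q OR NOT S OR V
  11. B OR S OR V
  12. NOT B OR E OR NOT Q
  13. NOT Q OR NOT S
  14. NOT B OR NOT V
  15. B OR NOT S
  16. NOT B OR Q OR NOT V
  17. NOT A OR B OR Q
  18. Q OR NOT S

Unit clause (NOT V) forces V = False.
Unit clause (B) forces B = True.
In (E OR V) only E is left, so E = True.
Set Q = False.
  then (NOT A OR Q) forces A = False.
  then (Q OR NOT S OR V) forces S = False.
All clauses satisfied.

V = False, Q = False, B = True, S = False, E = True, A = False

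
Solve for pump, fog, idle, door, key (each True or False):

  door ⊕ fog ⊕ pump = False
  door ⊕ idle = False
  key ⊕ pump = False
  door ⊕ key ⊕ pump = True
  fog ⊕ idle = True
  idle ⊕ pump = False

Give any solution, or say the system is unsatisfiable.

pump = True; fog = False; idle = True; door = True; key = True

door ⊕ fog ⊕ pump = T ⊕ F ⊕ T = False ✓
door ⊕ idle = T ⊕ T = False ✓
key ⊕ pump = T ⊕ T = False ✓
door ⊕ key ⊕ pump = T ⊕ T ⊕ T = True ✓
fog ⊕ idle = F ⊕ T = True ✓
idle ⊕ pump = T ⊕ T = False ✓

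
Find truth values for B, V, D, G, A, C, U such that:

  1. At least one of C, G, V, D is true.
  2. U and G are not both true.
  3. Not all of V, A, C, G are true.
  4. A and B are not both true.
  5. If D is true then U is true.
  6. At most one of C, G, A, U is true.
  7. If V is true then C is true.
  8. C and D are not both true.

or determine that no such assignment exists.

B = True; V = False; D = False; G = True; A = False; C = False; U = False

  (1) {C, G, V, D}: 1 true — at least one ✓
  (2) U=F, G=T — not both ✓
  (3) {V, A, C, G}: 1/4 true — not all ✓
  (4) A=F, B=T — not both ✓
  (5) D=F ⇒ U: vacuous ✓
  (6) {C, G, A, U}: 1 true — at most one ✓
  (7) V=F ⇒ C: vacuous ✓
  (8) C=F, D=F — not both ✓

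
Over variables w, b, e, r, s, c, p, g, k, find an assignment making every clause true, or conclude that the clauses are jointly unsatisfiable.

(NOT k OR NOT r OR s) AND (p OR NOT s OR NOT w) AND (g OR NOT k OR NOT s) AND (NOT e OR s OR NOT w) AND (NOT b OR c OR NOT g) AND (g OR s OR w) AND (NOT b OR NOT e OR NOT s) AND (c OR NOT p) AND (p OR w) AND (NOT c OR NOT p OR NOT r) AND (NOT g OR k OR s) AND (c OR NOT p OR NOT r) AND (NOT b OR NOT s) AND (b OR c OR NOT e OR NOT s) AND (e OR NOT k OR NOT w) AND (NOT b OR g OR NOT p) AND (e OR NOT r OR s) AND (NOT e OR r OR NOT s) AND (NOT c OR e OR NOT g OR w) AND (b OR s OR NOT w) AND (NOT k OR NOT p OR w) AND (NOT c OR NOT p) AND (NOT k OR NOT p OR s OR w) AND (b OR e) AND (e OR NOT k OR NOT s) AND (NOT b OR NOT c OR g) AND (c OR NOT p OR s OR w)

w = True, b = True, e = False, r = False, s = False, c = False, p = False, g = False, k = False

Try w = False:
  (p OR w) forces p = True.
  (c OR NOT p) forces c = True.
  clause (NOT c OR NOT p) is falsified — backtrack.
So w = True.
Try b = False:
  (b OR s OR NOT w) forces s = True.
  (p OR NOT s OR NOT w) forces p = True.
  (c OR NOT p) forces c = True.
  clause (NOT c OR NOT p) is falsified — backtrack.
So b = True.
  then (NOT b OR NOT s) forces s = False.
  then (NOT e OR s OR NOT w) forces e = False.
  then (e OR NOT k OR NOT w) forces k = False.
  then (e OR NOT r OR s) forces r = False.
  then (NOT g OR k OR s) forces g = False.
  then (NOT b OR g OR NOT p) forces p = False.
  then (NOT b OR NOT c OR g) forces c = False.
All clauses satisfied.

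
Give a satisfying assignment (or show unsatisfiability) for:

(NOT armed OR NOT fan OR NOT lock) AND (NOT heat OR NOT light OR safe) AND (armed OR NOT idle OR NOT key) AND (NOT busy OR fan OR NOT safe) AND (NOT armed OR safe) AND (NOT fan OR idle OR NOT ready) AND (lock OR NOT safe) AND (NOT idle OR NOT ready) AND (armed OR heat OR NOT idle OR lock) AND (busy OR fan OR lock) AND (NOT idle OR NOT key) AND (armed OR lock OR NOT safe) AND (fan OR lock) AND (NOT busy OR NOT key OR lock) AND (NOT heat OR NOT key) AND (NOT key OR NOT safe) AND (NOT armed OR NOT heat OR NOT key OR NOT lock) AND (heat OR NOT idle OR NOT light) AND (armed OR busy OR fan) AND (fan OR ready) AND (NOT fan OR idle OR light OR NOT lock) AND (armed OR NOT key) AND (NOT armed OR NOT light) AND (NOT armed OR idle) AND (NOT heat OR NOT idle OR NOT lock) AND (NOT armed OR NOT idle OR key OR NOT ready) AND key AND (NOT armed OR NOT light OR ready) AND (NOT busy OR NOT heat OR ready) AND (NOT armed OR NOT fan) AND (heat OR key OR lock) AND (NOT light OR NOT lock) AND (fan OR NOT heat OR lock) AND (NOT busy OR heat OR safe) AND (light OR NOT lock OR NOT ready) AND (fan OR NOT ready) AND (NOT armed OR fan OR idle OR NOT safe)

Unsatisfiable

Case safe = True:
  (lock OR NOT safe) forces lock = True.
  (NOT key OR NOT safe) forces key = False.
  Clause (key) is falsified — contradiction.
Case safe = False:
  (NOT armed OR safe) forces armed = False.
  (armed OR NOT key) forces key = False.
  Clause (key) is falsified — contradiction.
Both cases fail, so the formula is unsatisfiable.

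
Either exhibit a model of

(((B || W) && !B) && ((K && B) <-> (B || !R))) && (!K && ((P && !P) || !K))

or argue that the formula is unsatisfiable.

W = True, B = False, R = True, K = False, P = False

  ((B || W) && !B) && ((K && B) <-> (B || !R)) = True
    (B || W) && !B = True
      B || W = True
      !B = True
    (K && B) <-> (B || !R) = True
      K && B = False
      B || !R = False
        !R = False
  !K && ((P && !P) || !K) = True
    !K = True
    (P && !P) || !K = True
      P && !P = False
        !P = True
      !K = True
Both conjuncts True, so the formula holds.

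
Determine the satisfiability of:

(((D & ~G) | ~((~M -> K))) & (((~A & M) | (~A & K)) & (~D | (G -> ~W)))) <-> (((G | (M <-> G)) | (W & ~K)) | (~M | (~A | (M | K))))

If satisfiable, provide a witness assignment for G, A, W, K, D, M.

G = False, A = False, W = True, K = False, D = True, M = True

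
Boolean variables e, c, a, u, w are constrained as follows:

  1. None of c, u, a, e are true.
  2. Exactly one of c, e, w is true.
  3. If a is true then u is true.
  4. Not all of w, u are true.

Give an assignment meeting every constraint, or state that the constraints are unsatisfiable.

e: False; c: False; a: False; u: False; w: True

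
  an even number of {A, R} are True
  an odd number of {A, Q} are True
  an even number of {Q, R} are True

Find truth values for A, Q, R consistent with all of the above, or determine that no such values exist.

Adding constraints 1, 2, 3 mod 2: every variable appears an even number of times on the left, so the left side is 0.
But the right sides sum to 1 (mod 2). 0 ≠ 1 — the system is inconsistent.

Unsatisfiable — no assignment works.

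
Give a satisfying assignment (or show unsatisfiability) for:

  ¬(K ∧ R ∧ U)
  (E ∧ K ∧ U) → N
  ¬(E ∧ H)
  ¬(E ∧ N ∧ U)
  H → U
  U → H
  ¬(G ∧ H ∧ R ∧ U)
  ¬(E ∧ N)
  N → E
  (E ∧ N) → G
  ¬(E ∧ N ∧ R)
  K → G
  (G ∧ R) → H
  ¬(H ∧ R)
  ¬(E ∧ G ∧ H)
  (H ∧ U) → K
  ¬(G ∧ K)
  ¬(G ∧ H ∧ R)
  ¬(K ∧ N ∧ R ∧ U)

Try H = True:
  (¬H ∨ ¬R) forces R = False.
  (¬H ∨ U) forces U = True.
  (¬H ∨ K ∨ ¬U) forces K = True.
  (¬G ∨ ¬K) forces G = False.
  clause (G ∨ ¬K) is falsified — backtrack.
So H = False.
  then (H ∨ ¬U) forces U = False.
Set E = True.
  then (¬E ∨ ¬N) forces N = False.
Set K = False.
Set G = True.
  then (¬G ∨ H ∨ ¬R) forces R = False.
All clauses satisfied.

H=F, E=T, K=F, U=F, G=T, N=F, R=F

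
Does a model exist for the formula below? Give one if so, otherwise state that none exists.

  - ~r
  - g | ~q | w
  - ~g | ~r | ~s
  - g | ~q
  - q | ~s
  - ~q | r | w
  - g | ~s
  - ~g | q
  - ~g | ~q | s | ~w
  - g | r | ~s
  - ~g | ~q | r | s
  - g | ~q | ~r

Unit clause (~r) forces r = False.
Set g = False.
  then (g | ~q) forces q = False.
  then (q | ~s) forces s = False.
Set w = True.
All clauses satisfied.

g = False, r = False, w = True, s = False, q = False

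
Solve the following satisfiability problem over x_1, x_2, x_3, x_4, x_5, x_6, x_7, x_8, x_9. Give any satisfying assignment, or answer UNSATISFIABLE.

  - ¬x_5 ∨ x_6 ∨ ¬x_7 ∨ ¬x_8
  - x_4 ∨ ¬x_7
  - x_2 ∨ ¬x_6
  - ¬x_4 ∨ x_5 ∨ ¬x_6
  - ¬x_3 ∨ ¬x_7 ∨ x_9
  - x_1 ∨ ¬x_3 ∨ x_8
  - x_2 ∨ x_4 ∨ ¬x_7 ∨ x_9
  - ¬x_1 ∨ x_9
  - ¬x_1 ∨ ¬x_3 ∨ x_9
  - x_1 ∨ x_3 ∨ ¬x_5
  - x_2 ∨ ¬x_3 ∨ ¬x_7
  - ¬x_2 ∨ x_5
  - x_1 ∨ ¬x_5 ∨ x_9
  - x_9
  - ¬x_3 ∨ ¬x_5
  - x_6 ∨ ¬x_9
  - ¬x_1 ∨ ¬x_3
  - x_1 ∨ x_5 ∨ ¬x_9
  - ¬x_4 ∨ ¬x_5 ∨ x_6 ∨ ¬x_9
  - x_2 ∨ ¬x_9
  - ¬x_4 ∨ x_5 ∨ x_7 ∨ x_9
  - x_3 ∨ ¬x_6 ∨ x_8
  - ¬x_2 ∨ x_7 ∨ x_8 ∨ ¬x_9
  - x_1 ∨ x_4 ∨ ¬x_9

Unit clause (x_9) forces x_9 = True.
In (x_6 ∨ ¬x_9) only x_6 is left, so x_6 = True.
In (x_2 ∨ ¬x_9) only x_2 is left, so x_2 = True.
In (¬x_2 ∨ x_5) only x_5 is left, so x_5 = True.
In (¬x_3 ∨ ¬x_5) only ¬x_3 is left, so x_3 = False.
In (x_3 ∨ ¬x_6 ∨ x_8) only x_8 is left, so x_8 = True.
In (x_1 ∨ x_3 ∨ ¬x_5) only x_1 is left, so x_1 = True.
Set x_4 = True.
Set x_7 = False.
All clauses satisfied.

x_1: True; x_2: True; x_3: False; x_4: True; x_5: True; x_6: True; x_7: False; x_8: True; x_9: True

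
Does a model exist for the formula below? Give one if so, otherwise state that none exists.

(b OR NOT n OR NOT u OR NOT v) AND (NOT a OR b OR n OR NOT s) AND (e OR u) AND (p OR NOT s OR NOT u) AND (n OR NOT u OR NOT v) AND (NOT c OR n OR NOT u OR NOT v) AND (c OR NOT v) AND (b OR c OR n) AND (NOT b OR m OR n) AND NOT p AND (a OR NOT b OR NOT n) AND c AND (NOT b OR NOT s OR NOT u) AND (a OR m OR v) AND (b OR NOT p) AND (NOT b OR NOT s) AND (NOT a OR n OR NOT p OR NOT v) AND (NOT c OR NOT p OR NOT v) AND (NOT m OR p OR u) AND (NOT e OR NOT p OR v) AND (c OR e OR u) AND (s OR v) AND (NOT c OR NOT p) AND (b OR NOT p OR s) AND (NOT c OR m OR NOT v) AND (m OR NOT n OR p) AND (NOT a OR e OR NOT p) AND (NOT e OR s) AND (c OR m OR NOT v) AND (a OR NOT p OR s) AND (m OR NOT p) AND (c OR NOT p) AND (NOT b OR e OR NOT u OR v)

b = True; c = True; e = False; m = True; u = True; a = True; n = True; p = False; v = True; s = False

Unit clause (NOT p) forces p = False.
Unit clause (c) forces c = True.
Set b = True.
  then (NOT b OR NOT s) forces s = False.
  then (s OR v) forces v = True.
  then (NOT c OR m OR NOT v) forces m = True.
  then (NOT e OR s) forces e = False.
  then (e OR u) forces u = True.
  then (n OR NOT u OR NOT v) forces n = True.
  then (a OR NOT b OR NOT n) forces a = True.
All clauses satisfied.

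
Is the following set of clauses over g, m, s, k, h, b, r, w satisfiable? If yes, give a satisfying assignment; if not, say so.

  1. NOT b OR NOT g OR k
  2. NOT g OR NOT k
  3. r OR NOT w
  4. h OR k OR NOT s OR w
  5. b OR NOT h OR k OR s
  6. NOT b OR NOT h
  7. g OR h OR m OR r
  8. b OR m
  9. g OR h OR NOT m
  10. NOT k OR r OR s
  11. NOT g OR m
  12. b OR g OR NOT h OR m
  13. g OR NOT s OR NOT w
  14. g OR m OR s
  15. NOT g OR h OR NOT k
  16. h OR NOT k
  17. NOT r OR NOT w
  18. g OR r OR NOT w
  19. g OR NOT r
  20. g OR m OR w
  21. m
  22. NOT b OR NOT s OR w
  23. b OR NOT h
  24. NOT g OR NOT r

Unit clause (m) forces m = True.
Try g = False:
  (g OR h OR NOT m) forces h = True.
  (NOT b OR NOT h) forces b = False.
  clause (b OR NOT h) is falsified — backtrack.
So g = True.
  then (NOT g OR NOT k) forces k = False.
  then (NOT g OR NOT r) forces r = False.
  then (NOT b OR NOT g OR k) forces b = False.
  then (r OR NOT w) forces w = False.
  then (b OR NOT h) forces h = False.
  then (h OR k OR NOT s OR w) forces s = False.
All clauses satisfied.

g=T; m=T; s=F; k=F; h=F; b=F; r=F; w=F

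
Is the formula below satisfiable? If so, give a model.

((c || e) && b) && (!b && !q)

Case b = True: the conjunct !b is False.
Case b = False: the conjunct b is False.
Both cases fail — unsatisfiable.

The formula is unsatisfiable.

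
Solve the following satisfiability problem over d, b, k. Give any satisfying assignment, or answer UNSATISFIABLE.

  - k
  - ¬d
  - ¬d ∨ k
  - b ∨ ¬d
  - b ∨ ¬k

d: False, b: True, k: True

Unit clause (k) forces k = True.
Unit clause (¬d) forces d = False.
In (b ∨ ¬k) only b is left, so b = True.
All clauses satisfied.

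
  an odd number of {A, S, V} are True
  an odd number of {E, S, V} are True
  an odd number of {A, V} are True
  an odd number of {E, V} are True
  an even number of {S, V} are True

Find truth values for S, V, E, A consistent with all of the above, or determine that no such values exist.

S = False, V = False, E = True, A = True

{A, S, V}: 1 true → odd ✓
{E, S, V}: 1 true → odd ✓
{A, V}: 1 true → odd ✓
{E, V}: 1 true → odd ✓
{S, V}: 0 true → even ✓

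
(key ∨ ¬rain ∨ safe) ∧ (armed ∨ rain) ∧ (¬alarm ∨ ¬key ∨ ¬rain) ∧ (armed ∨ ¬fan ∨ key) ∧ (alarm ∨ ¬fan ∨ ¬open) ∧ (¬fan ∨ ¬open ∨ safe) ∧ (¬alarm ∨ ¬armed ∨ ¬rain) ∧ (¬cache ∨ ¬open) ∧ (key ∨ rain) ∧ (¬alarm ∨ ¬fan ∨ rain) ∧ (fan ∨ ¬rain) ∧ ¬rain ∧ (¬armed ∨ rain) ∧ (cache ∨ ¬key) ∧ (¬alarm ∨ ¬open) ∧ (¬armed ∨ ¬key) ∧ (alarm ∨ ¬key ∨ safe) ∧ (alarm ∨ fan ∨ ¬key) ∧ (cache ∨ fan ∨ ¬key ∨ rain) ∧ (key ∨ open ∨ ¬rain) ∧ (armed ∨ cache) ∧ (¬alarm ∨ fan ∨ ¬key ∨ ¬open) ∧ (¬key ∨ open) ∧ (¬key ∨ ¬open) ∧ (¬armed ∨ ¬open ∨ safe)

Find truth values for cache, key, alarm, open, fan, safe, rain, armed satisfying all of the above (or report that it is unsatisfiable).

Case rain = True:
  Clause (¬rain) is falsified — contradiction.
Case rain = False:
  (armed ∨ rain) forces armed = True.
  Clause (¬armed ∨ rain) is falsified — contradiction.
Both cases fail, so the formula is unsatisfiable.

UNSATISFIABLE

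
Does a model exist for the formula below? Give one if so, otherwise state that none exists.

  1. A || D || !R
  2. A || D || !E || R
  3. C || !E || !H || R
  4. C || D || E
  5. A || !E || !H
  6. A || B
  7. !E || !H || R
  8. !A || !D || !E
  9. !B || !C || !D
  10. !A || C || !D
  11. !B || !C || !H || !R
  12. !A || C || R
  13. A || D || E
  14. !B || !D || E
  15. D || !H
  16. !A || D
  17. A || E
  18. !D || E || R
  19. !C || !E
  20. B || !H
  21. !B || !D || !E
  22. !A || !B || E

A=T; E=F; D=T; B=F; H=F; C=T; R=T

Set A = True.
  then (!A || D) forces D = True.
  then (!A || !D || !E) forces E = False.
  then (!A || C || !D) forces C = True.
  then (!B || !D || E) forces B = False.
  then (!D || E || R) forces R = True.
  then (B || !H) forces H = False.
All clauses satisfied.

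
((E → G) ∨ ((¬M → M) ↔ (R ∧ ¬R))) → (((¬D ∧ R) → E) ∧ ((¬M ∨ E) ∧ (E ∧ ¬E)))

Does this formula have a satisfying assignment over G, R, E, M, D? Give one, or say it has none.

G = False; R = True; E = True; M = True; D = True

  ((E → G) ∨ ((¬M → M) ↔ (R ∧ ¬R))) → (((¬D ∧ R) → E) ∧ ((¬M ∨ E) ∧ (E ∧ ¬E))) = True
    (E → G) ∨ ((¬M → M) ↔ (R ∧ ¬R)) = False
      E → G = False
      (¬M → M) ↔ (R ∧ ¬R) = False
        ¬M → M = True
          ¬M = False
        R ∧ ¬R = False
          ¬R = False
    ((¬D ∧ R) → E) ∧ ((¬M ∨ E) ∧ (E ∧ ¬E)) = False
      (¬D ∧ R) → E = True
        ¬D ∧ R = False
          ¬D = False
      (¬M ∨ E) ∧ (E ∧ ¬E) = False
        ¬M ∨ E = True
          ¬M = False
        E ∧ ¬E = False
          ¬E = False
The formula evaluates to True.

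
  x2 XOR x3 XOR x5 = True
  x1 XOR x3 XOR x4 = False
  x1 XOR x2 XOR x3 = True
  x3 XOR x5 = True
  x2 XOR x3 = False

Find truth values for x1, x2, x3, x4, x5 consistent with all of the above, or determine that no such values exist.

x1=T; x2=F; x3=F; x4=T; x5=T

x2 XOR x3 XOR x5 = F XOR F XOR T = True ✓
x1 XOR x3 XOR x4 = T XOR F XOR T = False ✓
x1 XOR x2 XOR x3 = T XOR F XOR F = True ✓
x3 XOR x5 = F XOR T = True ✓
x2 XOR x3 = F XOR F = False ✓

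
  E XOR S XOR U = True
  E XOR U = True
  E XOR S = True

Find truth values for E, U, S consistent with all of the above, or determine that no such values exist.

E = True, U = False, S = False

E XOR S XOR U = T XOR F XOR F = True ✓
E XOR U = T XOR F = True ✓
E XOR S = T XOR F = True ✓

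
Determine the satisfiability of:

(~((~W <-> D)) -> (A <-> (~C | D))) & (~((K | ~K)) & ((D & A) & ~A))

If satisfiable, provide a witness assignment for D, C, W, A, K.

The conjunct ~((K | ~K)) is unsatisfiable on its own:
  K=F: evaluates to False.
  K=T: evaluates to False.
So the whole conjunction is unsatisfiable.

Unsatisfiable — no assignment works.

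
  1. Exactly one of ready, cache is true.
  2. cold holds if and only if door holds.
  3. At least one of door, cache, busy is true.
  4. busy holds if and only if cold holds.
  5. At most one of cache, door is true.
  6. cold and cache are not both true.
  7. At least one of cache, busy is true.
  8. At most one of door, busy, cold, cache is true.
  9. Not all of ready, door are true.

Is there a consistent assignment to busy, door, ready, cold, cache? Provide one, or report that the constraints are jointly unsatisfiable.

busy = False, door = False, ready = False, cold = False, cache = True

  (1) {ready, cache}: 1 true — exactly one ✓
  (2) cold=F, door=F — same ✓
  (3) {door, cache, busy}: 1 true — at least one ✓
  (4) busy=F, cold=F — same ✓
  (5) {cache, door}: 1 true — at most one ✓
  (6) cold=F, cache=T — not both ✓
  (7) {cache, busy}: 1 true — at least one ✓
  (8) {door, busy, cold, cache}: 1 true — at most one ✓
  (9) {ready, door}: 0/2 true — not all ✓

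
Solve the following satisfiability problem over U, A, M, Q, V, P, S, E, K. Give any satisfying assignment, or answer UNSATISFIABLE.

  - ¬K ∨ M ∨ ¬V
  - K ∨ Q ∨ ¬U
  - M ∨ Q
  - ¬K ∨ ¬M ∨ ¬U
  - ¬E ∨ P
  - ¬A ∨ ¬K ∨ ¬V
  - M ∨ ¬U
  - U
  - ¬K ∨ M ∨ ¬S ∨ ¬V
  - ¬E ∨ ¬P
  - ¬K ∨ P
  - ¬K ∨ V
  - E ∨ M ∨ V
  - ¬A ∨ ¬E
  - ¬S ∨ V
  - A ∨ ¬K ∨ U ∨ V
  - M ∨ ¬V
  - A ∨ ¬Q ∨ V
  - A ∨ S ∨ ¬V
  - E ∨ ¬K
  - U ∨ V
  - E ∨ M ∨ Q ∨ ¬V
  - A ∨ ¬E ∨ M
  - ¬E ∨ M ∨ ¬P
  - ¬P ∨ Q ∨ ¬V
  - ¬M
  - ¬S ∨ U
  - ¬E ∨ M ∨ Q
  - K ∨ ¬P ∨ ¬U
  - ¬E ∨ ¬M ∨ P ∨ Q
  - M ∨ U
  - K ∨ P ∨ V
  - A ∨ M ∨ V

Case U = True:
  (M ∨ ¬U) forces M = True.
  Clause (¬M) is falsified — contradiction.
Case U = False:
  Clause (U) is falsified — contradiction.
Both cases fail, so the formula is unsatisfiable.

UNSATISFIABLE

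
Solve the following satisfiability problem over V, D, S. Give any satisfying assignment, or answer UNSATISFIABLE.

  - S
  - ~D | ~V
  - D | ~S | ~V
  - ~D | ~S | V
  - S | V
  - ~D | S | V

Unit clause (S) forces S = True.
Set V = False.
  then (~D | ~S | V) forces D = False.
Check each clause:
  (S): S holds.
  (~D | ~V): ~D holds.
  (D | ~S | ~V): ~V holds.
  (~D | ~S | V): ~D holds.
  (S | V): S holds.
  (~D | S | V): ~D holds.
All clauses satisfied.

V = False, D = False, S = True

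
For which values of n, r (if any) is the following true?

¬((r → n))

n=F, r=T

  ¬((r → n)) = True
    r → n = False
The formula evaluates to True.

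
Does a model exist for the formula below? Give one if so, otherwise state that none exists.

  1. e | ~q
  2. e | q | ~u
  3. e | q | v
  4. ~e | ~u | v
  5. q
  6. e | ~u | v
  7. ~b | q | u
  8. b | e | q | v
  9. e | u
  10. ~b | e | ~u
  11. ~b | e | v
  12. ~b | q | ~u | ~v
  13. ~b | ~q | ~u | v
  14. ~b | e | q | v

Unit clause (q) forces q = True.
In (e | ~q) only e is left, so e = True.
Set b = False.
Set v = True.
Set u = False.
All clauses satisfied.

b = False, e = True, v = True, u = False, q = True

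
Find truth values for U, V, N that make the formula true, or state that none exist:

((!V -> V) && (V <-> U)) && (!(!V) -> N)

U=T; V=T; N=T

  (!V -> V) && (V <-> U) = True
    !V -> V = True
      !V = False
    V <-> U = True
  !(!V) -> N = True
    !(!V) = True
      !V = False
Both conjuncts True, so the formula holds.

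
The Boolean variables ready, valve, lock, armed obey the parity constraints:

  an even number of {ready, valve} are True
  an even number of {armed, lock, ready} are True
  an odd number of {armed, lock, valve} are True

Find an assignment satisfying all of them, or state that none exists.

No satisfying assignment exists.

Adding constraints 1, 2, 3 mod 2: every variable appears an even number of times on the left, so the left side is 0.
But the right sides sum to 1 (mod 2). 0 ≠ 1 — the system is inconsistent.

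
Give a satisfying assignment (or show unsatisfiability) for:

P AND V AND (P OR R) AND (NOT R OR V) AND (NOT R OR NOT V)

R = False; P = True; V = True

Unit clause (P) forces P = True.
Unit clause (V) forces V = True.
In (NOT R OR NOT V) only NOT R is left, so R = False.
Check each clause:
  (P): P holds.
  (V): V holds.
  (P OR R): P holds.
  (NOT R OR V): NOT R holds.
  (NOT R OR NOT V): NOT R holds.
All clauses satisfied.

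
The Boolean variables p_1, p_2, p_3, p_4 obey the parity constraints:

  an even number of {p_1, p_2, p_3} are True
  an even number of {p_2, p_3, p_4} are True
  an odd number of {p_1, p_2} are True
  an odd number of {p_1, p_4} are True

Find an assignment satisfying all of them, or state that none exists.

Adding constraints 1, 2, 4 mod 2: every variable appears an even number of times on the left, so the left side is 0.
But the right sides sum to 1 (mod 2). 0 ≠ 1 — the system is inconsistent.

No satisfying assignment exists.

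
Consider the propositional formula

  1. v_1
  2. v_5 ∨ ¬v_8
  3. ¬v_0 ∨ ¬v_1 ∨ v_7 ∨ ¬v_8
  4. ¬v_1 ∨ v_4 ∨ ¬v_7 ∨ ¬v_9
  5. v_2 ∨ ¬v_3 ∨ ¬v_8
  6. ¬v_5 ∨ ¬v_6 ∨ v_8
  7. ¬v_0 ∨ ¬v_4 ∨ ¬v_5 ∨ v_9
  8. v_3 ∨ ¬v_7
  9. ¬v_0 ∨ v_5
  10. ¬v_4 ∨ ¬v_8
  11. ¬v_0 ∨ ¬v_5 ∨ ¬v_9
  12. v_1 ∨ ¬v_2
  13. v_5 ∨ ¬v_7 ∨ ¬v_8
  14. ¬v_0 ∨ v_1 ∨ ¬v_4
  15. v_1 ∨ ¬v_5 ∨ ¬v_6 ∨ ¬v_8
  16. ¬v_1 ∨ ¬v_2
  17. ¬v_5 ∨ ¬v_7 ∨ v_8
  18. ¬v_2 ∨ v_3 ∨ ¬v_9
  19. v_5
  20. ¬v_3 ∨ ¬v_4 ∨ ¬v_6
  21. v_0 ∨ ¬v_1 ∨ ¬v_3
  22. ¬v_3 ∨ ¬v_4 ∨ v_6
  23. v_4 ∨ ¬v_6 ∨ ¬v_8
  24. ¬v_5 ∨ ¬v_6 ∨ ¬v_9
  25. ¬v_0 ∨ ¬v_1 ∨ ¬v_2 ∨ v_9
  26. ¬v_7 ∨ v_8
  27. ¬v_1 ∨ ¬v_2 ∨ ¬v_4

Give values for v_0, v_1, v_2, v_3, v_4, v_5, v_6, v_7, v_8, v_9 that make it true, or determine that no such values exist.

Unit clause (v_1) forces v_1 = True.
In (¬v_1 ∨ ¬v_2) only ¬v_2 is left, so v_2 = False.
Unit clause (v_5) forces v_5 = True.
Set v_0 = False.
  then (v_0 ∨ ¬v_1 ∨ ¬v_3) forces v_3 = False.
  then (v_3 ∨ ¬v_7) forces v_7 = False.
Set v_4 = False.
Try v_6 = True:
  (¬v_5 ∨ ¬v_6 ∨ v_8) forces v_8 = True.
  clause (v_4 ∨ ¬v_6 ∨ ¬v_8) is falsified — backtrack.
So v_6 = False.
Set v_8 = True.
Set v_9 = True.
All clauses satisfied.

v_0: False, v_1: True, v_2: False, v_3: False, v_4: False, v_5: True, v_6: False, v_7: False, v_8: True, v_9: True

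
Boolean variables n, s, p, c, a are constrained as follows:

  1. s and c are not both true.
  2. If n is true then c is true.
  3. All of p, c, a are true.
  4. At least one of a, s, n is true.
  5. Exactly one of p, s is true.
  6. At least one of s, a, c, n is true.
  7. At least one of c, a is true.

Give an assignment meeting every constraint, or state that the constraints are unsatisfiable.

n = True; s = False; p = True; c = True; a = True

  (1) s=F, c=T — not both ✓
  (2) n=T ⇒ c: T ✓
  (3) {p, c, a}: all 3 true ✓
  (4) {a, s, n}: 2 true — at least one ✓
  (5) {p, s}: 1 true — exactly one ✓
  (6) {s, a, c, n}: 3 true — at least one ✓
  (7) {c, a}: 2 true — at least one ✓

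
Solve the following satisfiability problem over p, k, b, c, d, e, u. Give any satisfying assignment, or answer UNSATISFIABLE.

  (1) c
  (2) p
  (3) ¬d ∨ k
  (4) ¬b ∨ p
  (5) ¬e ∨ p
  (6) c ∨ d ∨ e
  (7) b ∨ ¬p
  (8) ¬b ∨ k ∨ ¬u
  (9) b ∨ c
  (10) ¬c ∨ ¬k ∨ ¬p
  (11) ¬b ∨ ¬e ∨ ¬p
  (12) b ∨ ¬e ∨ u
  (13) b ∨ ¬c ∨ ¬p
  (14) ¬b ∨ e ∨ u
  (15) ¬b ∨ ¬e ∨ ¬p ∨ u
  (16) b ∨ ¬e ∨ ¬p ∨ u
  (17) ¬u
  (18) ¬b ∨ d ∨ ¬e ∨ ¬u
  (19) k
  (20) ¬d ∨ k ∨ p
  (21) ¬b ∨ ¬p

Unsatisfiable — no assignment works.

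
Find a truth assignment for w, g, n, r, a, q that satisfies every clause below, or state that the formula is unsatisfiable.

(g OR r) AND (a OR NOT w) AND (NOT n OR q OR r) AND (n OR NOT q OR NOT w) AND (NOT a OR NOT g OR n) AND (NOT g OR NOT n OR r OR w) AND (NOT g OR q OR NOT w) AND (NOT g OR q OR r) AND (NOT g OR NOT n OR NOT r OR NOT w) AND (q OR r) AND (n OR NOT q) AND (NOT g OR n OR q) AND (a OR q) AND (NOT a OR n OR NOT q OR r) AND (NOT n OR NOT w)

w=F, g=F, n=T, r=T, a=T, q=T

Set w = False.
Set g = False.
  then (g OR r) forces r = True.
Set n = True.
Set a = True.
Set q = True.
All clauses satisfied.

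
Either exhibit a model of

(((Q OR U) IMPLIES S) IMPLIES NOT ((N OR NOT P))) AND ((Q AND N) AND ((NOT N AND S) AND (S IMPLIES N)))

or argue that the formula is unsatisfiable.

The formula is unsatisfiable.

Case N = True: the conjunct NOT N is False.
Case N = False: the conjunct N is False.
Both cases fail — unsatisfiable.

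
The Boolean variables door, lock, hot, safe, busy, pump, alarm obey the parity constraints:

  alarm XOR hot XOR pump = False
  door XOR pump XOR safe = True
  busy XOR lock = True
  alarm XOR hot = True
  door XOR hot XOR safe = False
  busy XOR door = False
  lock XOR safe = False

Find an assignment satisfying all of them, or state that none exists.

UNSATISFIABLE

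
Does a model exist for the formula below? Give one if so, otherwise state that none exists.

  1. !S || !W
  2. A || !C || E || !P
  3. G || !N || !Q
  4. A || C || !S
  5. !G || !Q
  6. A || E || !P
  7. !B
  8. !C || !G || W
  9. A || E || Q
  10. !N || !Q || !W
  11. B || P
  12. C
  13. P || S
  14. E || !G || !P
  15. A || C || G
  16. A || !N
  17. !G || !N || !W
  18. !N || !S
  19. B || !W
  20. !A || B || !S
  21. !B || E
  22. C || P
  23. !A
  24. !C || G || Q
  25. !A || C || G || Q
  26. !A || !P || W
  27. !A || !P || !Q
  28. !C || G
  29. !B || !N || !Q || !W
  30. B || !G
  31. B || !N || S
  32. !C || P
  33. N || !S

Case C = True:
  (!B) forces B = False.
  (B || P) forces P = True.
  (B || !W) forces W = False.
  (!C || !G || W) forces G = False.
  Clause (!C || G) is falsified — contradiction.
Case C = False:
  Clause (C) is falsified — contradiction.
Both cases fail, so the formula is unsatisfiable.

No satisfying assignment exists.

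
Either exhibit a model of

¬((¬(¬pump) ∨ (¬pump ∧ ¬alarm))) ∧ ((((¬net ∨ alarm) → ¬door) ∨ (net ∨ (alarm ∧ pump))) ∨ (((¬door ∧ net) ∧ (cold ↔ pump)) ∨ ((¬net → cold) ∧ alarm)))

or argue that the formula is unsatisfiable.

alarm = True, pump = False, door = True, net = False, cold = True

  ¬((¬(¬pump) ∨ (¬pump ∧ ¬alarm))) = True
    ¬(¬pump) ∨ (¬pump ∧ ¬alarm) = False
      ¬(¬pump) = False
        ¬pump = True
      ¬pump ∧ ¬alarm = False
        ¬pump = True
        ¬alarm = False
  (((¬net ∨ alarm) → ¬door) ∨ (net ∨ (alarm ∧ pump))) ∨ (((¬door ∧ net) ∧ (cold ↔ pump)) ∨ ((¬net → cold) ∧ alarm)) = True
    ((¬net ∨ alarm) → ¬door) ∨ (net ∨ (alarm ∧ pump)) = False
      (¬net ∨ alarm) → ¬door = False
        ¬net ∨ alarm = True
          ¬net = True
        ¬door = False
      net ∨ (alarm ∧ pump) = False
        alarm ∧ pump = False
    ((¬door ∧ net) ∧ (cold ↔ pump)) ∨ ((¬net → cold) ∧ alarm) = True
      (¬door ∧ net) ∧ (cold ↔ pump) = False
        ¬door ∧ net = False
          ¬door = False
        cold ↔ pump = False
      (¬net → cold) ∧ alarm = True
        ¬net → cold = True
          ¬net = True
Both conjuncts True, so the formula holds.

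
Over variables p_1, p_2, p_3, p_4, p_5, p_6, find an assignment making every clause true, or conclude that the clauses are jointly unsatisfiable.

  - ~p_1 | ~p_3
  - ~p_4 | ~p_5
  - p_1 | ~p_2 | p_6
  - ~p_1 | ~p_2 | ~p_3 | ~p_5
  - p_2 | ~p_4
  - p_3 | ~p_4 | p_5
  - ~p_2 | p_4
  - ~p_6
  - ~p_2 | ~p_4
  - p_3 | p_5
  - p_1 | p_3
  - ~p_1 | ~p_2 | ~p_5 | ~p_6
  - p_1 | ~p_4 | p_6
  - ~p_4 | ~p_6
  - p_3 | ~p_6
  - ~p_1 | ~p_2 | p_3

Unit clause (~p_6) forces p_6 = False.
Set p_1 = False.
  then (p_1 | ~p_2 | p_6) forces p_2 = False.
  then (p_2 | ~p_4) forces p_4 = False.
  then (p_1 | p_3) forces p_3 = True.
Set p_5 = True.
All clauses satisfied.

p_1 = False; p_2 = False; p_3 = True; p_4 = False; p_5 = True; p_6 = False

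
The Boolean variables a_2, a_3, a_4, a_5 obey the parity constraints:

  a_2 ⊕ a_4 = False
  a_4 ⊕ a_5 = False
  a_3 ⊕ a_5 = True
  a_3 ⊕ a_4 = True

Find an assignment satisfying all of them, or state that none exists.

a_2=F, a_3=T, a_4=F, a_5=F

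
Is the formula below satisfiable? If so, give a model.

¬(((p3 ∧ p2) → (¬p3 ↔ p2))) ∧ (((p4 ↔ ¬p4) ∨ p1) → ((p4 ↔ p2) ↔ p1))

p1: False; p2: True; p3: True; p4: True

  ¬(((p3 ∧ p2) → (¬p3 ↔ p2))) = True
    (p3 ∧ p2) → (¬p3 ↔ p2) = False
      p3 ∧ p2 = True
      ¬p3 ↔ p2 = False
        ¬p3 = False
  ((p4 ↔ ¬p4) ∨ p1) → ((p4 ↔ p2) ↔ p1) = True
    (p4 ↔ ¬p4) ∨ p1 = False
      p4 ↔ ¬p4 = False
        ¬p4 = False
    (p4 ↔ p2) ↔ p1 = False
      p4 ↔ p2 = True
Both conjuncts True, so the formula holds.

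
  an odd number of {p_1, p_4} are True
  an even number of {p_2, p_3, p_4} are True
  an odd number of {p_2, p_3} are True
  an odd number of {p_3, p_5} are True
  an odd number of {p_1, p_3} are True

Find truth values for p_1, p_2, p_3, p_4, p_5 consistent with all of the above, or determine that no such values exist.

p_1 = False, p_2 = False, p_3 = True, p_4 = True, p_5 = False

{p_1, p_4}: 1 true → odd ✓
{p_2, p_3, p_4}: 2 true → even ✓
{p_2, p_3}: 1 true → odd ✓
{p_3, p_5}: 1 true → odd ✓
{p_1, p_3}: 1 true → odd ✓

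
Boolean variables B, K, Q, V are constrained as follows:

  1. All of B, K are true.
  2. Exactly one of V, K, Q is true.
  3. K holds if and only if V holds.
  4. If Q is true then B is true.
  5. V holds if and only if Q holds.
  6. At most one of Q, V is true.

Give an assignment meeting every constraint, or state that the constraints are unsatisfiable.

Case B = True:
  (1) forces K = True.
  (2) with K=T forces V = False.
  Constraint (3) is violated (K=T, V=F) — contradiction.
Case B = False:
  Constraint (1) is violated (B=F) — contradiction.
Both cases fail — unsatisfiable.

The formula is unsatisfiable.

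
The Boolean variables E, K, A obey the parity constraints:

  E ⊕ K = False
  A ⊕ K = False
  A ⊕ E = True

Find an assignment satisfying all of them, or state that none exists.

Unsatisfiable — no assignment works.

Adding constraints 1, 2, 3 mod 2: every variable appears an even number of times on the left, so the left side is 0.
But the right sides sum to 1 (mod 2). 0 ≠ 1 — the system is inconsistent.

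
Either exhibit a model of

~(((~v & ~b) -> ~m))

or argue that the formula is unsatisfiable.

b = False, m = True, v = False

  ~(((~v & ~b) -> ~m)) = True
    (~v & ~b) -> ~m = False
      ~v & ~b = True
        ~v = True
        ~b = True
      ~m = False
The formula evaluates to True.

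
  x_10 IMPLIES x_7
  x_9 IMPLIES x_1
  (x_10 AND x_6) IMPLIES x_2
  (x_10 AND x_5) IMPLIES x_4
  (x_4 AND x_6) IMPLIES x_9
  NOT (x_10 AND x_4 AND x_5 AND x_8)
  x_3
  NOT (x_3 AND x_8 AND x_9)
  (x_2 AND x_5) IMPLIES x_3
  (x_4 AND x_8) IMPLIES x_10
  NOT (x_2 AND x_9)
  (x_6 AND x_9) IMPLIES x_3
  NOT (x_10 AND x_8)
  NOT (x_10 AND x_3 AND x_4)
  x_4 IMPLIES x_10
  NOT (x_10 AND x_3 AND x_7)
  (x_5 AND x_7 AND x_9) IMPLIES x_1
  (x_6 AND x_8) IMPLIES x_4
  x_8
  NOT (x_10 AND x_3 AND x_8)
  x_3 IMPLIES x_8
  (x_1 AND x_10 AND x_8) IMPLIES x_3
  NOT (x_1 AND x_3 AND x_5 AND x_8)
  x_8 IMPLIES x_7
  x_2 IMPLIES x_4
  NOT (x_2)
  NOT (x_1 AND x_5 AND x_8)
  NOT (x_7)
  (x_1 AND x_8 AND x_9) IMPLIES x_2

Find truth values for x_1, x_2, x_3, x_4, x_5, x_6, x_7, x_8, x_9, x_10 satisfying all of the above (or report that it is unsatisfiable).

Case x_7 = True:
  Clause (NOT x_7) is falsified — contradiction.
Case x_7 = False:
  (x_8) forces x_8 = True.
  Clause (x_7 OR NOT x_8) is falsified — contradiction.
Both cases fail, so the formula is unsatisfiable.

No satisfying assignment exists.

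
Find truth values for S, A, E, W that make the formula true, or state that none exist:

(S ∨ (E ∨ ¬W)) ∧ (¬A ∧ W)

S = True, A = False, E = False, W = True

  S ∨ (E ∨ ¬W) = True
    E ∨ ¬W = False
      ¬W = False
  ¬A ∧ W = True
    ¬A = True
Both conjuncts True, so the formula holds.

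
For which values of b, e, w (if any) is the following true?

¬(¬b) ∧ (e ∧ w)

b = True, e = True, w = True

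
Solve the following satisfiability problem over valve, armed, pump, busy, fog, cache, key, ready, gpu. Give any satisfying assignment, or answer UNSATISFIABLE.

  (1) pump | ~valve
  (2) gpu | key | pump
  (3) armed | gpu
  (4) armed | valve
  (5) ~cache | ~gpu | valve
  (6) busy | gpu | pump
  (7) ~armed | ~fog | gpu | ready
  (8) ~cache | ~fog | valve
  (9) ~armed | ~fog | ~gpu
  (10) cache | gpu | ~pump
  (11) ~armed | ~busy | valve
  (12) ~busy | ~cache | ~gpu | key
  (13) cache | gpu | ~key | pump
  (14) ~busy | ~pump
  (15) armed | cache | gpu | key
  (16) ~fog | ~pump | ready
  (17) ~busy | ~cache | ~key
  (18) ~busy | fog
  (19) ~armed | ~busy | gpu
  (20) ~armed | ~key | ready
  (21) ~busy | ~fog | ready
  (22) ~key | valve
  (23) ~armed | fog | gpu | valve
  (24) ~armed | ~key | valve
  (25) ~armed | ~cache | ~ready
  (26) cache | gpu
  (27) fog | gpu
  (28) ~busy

valve: True, armed: True, pump: True, busy: False, fog: False, cache: False, key: False, ready: True, gpu: True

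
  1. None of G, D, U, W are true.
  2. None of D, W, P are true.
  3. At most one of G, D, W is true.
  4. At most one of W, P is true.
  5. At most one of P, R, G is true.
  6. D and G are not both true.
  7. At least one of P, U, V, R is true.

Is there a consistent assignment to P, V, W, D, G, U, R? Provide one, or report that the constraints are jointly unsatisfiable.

P = False, V = True, W = False, D = False, G = False, U = False, R = True

  (1) {G, D, U, W}: 0 true — none ✓
  (2) {D, W, P}: 0 true — none ✓
  (3) {G, D, W}: 0 true — at most one ✓
  (4) {W, P}: 0 true — at most one ✓
  (5) {P, R, G}: 1 true — at most one ✓
  (6) D=F, G=F — not both ✓
  (7) {P, U, V, R}: 2 true — at least one ✓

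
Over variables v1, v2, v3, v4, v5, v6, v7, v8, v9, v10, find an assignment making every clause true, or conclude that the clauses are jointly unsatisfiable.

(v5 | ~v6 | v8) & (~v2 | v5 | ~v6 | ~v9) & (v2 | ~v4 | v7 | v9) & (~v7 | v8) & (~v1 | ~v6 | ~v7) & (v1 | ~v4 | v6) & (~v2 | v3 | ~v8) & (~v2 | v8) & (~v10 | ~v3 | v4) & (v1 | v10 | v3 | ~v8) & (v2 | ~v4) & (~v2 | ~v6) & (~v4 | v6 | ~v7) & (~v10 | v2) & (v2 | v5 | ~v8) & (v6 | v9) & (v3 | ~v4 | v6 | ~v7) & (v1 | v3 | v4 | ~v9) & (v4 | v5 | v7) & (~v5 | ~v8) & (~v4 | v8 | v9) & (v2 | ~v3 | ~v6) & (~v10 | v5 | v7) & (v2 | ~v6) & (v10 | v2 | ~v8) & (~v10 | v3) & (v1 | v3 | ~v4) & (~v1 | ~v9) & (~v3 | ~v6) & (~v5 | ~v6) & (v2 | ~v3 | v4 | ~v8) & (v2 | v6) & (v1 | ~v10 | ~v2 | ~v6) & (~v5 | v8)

Try v1 = True:
  (~v1 | ~v9) forces v9 = False.
  (v6 | v9) forces v6 = True.
  (~v1 | ~v6 | ~v7) forces v7 = False.
  (~v2 | ~v6) forces v2 = False.
  clause (v2 | ~v6) is falsified — backtrack.
So v1 = False.
Set v2 = True.
  then (~v2 | v8) forces v8 = True.
  then (~v2 | ~v6) forces v6 = False.
  then (v6 | v9) forces v9 = True.
  then (~v5 | ~v8) forces v5 = False.
  then (v1 | ~v4 | v6) forces v4 = False.
  then (~v2 | v3 | ~v8) forces v3 = True.
  then (~v10 | ~v3 | v4) forces v10 = False.
  then (v4 | v5 | v7) forces v7 = True.
All clauses satisfied.

v1=F; v2=T; v3=T; v4=F; v5=F; v6=F; v7=T; v8=T; v9=T; v10=F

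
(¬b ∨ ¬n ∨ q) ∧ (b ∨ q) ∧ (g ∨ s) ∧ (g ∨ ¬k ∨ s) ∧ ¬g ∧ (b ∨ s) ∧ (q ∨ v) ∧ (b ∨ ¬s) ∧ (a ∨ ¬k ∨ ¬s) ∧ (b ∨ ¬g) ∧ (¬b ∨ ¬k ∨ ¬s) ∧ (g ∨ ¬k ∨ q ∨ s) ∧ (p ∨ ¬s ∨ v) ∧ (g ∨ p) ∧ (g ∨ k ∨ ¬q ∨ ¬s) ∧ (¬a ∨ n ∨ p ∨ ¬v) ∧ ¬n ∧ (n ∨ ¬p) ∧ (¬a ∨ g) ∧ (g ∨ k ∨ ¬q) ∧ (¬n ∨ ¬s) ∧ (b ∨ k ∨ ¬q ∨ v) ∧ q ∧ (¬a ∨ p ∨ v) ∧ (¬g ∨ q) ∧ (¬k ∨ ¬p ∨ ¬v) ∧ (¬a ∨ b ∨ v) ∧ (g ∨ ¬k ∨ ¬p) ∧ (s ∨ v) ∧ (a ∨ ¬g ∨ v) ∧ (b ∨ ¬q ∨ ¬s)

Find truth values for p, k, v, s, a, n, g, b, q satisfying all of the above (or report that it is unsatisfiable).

UNSATISFIABLE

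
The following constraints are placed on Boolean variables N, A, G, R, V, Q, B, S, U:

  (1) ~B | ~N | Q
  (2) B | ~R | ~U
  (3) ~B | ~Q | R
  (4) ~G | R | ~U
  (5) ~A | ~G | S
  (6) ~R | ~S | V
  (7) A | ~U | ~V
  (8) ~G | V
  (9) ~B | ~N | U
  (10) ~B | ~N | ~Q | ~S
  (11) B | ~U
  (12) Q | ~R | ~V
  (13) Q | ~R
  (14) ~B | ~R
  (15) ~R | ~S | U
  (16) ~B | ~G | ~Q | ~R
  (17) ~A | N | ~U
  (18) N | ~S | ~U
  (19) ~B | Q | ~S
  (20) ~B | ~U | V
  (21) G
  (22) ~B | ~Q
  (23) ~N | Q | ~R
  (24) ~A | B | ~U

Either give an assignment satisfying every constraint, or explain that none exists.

N = True, A = True, G = True, R = False, V = True, Q = True, B = False, S = True, U = False

Unit clause (G) forces G = True.
In (~G | V) only V is left, so V = True.
Set N = True.
Set A = True.
  then (~A | ~G | S) forces S = True.
Try R = True:
  (Q | ~R | ~V) forces Q = True.
  (~B | ~N | ~Q | ~S) forces B = False.
  (B | ~R | ~U) forces U = False.
  clause (~R | ~S | U) is falsified — backtrack.
So R = False.
  then (~G | R | ~U) forces U = False.
  then (~B | ~N | U) forces B = False.
Set Q = True.
All clauses satisfied.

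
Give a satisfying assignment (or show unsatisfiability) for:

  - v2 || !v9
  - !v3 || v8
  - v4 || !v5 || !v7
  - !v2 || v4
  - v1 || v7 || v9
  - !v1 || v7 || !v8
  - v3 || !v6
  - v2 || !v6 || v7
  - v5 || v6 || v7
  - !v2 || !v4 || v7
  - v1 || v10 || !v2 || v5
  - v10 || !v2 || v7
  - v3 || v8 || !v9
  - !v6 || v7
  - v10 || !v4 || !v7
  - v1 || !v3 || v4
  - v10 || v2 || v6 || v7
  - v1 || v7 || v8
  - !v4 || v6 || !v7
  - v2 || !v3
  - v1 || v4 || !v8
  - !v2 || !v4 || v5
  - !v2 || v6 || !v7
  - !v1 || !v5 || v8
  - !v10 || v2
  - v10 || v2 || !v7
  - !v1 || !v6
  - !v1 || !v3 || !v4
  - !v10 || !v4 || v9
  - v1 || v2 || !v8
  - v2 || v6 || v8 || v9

Set v1 = False.
Set v2 = True.
  then (!v2 || v4) forces v4 = True.
  then (!v2 || !v4 || v7) forces v7 = True.
  then (v10 || !v4 || !v7) forces v10 = True.
  then (!v4 || v6 || !v7) forces v6 = True.
  then (!v2 || !v4 || v5) forces v5 = True.
  then (!v10 || !v4 || v9) forces v9 = True.
  then (v3 || !v6) forces v3 = True.
  then (!v3 || v8) forces v8 = True.
All clauses satisfied.

v1 = False; v2 = True; v3 = True; v4 = True; v5 = True; v6 = True; v7 = True; v8 = True; v9 = True; v10 = True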